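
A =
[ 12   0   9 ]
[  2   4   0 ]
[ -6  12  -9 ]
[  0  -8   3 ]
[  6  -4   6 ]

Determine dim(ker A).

Row reduce to echelon form.
R2 ← R2 − (1/6)·R1: [0, 4, -3/2]
R3 ← R3 + (1/2)·R1: [0, 12, -9/2]
R5 ← R5 − (1/2)·R1: [0, -4, 3/2]
R3 ← R3 − (3)·R2: [0, 0, 0]
R4 ← R4 + (2)·R2: [0, 0, 0]
R5 ← R5 + R2: [0, 0, 0]
2 nonzero rows, so rank(A) = 2.
A has 3 columns; by rank–nullity, nullity = 3 − 2 = 1.

1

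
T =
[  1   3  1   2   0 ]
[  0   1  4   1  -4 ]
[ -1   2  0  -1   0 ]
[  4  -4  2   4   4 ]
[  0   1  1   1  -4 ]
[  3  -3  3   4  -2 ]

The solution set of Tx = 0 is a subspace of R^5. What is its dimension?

1

Row reduce to echelon form.
R3 ← R3 + R1: [0, 5, 1, 1, 0]
R4 ← R4 − (4)·R1: [0, -16, -2, -4, 4]
R6 ← R6 − (3)·R1: [0, -12, 0, -2, -2]
R3 ← R3 − (5)·R2: [0, 0, -19, -4, 20]
R4 ← R4 + (16)·R2: [0, 0, 62, 12, -60]
R5 ← R5 − R2: [0, 0, -3, 0, 0]
R6 ← R6 + (12)·R2: [0, 0, 48, 10, -50]
R4 ← R4 + (62/19)·R3: [0, 0, 0, -20/19, 100/19]
R5 ← R5 − (3/19)·R3: [0, 0, 0, 12/19, -60/19]
R6 ← R6 + (48/19)·R3: [0, 0, 0, -2/19, 10/19]
R5 ← R5 + (3/5)·R4: [0, 0, 0, 0, 0]
R6 ← R6 − (1/10)·R4: [0, 0, 0, 0, 0]
4 nonzero rows, so rank(T) = 4.
T has 5 columns; by rank–nullity, nullity = 5 − 4 = 1.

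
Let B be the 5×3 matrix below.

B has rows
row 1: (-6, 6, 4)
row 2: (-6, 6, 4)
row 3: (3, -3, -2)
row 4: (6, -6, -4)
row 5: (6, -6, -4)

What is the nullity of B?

2

Row reduce to echelon form.
R2 ← R2 − R1: [0, 0, 0]
R3 ← R3 + (1/2)·R1: [0, 0, 0]
R4 ← R4 + R1: [0, 0, 0]
R5 ← R5 + R1: [0, 0, 0]
1 nonzero row, so rank(B) = 1.
B has 3 columns; by rank–nullity, nullity = 3 − 1 = 2.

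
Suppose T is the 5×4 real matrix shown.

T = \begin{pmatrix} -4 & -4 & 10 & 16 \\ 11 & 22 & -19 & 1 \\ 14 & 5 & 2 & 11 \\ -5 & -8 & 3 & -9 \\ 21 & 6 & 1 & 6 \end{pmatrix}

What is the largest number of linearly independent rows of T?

Row reduce to echelon form.
R2 ← R2 + (11/4)·R1: [0, 11, 17/2, 45]
R3 ← R3 + (7/2)·R1: [0, -9, 37, 67]
R4 ← R4 − (5/4)·R1: [0, -3, -19/2, -29]
R5 ← R5 + (21/4)·R1: [0, -15, 107/2, 90]
R3 ← R3 + (9/11)·R2: [0, 0, 967/22, 1142/11]
R4 ← R4 + (3/11)·R2: [0, 0, -79/11, -184/11]
R5 ← R5 + (15/11)·R2: [0, 0, 716/11, 1665/11]
R4 ← R4 + (158/967)·R3: [0, 0, 0, 228/967]
R5 ← R5 − (1432/967)·R3: [0, 0, 0, -2299/967]
R5 ← R5 + (121/12)·R4: [0, 0, 0, 0]
Echelon form has 4 nonzero rows, so rank(T) = 4.
The rank gives the maximum number of linearly independent rows: 4.

4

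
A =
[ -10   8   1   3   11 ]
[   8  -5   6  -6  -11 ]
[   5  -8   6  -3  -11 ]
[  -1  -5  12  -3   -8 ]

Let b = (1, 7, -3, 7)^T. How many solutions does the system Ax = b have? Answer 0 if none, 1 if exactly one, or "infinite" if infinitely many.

0

Row reduce the augmented matrix [A | b].
R2 ← R2 + (4/5)·R1: [0, 7/5, 34/5, -18/5, -11/5, 39/5]
R3 ← R3 + (1/2)·R1: [0, -4, 13/2, -3/2, -11/2, -5/2]
R4 ← R4 − (1/10)·R1: [0, -29/5, 119/10, -33/10, -91/10, 69/10]
R3 ← R3 + (20/7)·R2: [0, 0, 363/14, -165/14, -165/14, 277/14]
R4 ← R4 + (29/7)·R2: [0, 0, 561/14, -255/14, -255/14, 549/14]
R4 ← R4 − (17/11)·R3: [0, 0, 0, 0, 0, 95/11]
The echelon form has 4 nonzero rows; the last pivot sits in the augmented column, so rank(A) = 3 but rank([A|b]) = 4.
Since the ranks differ, the system is inconsistent.
It has no solutions.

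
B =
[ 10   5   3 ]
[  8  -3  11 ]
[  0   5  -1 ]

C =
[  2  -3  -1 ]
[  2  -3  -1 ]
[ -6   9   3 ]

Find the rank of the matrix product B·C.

First compute BC:
[[ 12, -18,  -6],
 [-56,  84,  28],
 [ 16, -24,  -8]]
Now row reduce the product.
R2 ← R2 + (14/3)·R1: [0, 0, 0]
R3 ← R3 − (4/3)·R1: [0, 0, 0]
1 nonzero row, so rank(BC) = 1.

1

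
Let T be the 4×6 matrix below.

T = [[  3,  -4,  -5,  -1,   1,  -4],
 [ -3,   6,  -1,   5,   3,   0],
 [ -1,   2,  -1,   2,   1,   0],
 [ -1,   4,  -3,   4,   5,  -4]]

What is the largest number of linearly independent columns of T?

3

Row reduce to echelon form.
R2 ← R2 + R1: [0, 2, -6, 4, 4, -4]
R3 ← R3 + (1/3)·R1: [0, 2/3, -8/3, 5/3, 4/3, -4/3]
R4 ← R4 + (1/3)·R1: [0, 8/3, -14/3, 11/3, 16/3, -16/3]
R3 ← R3 − (1/3)·R2: [0, 0, -2/3, 1/3, 0, 0]
R4 ← R4 − (4/3)·R2: [0, 0, 10/3, -5/3, 0, 0]
R4 ← R4 + (5)·R3: [0, 0, 0, 0, 0, 0]
Echelon form has 3 nonzero rows, so rank(T) = 3.
The rank gives the maximum number of linearly independent columns: 3.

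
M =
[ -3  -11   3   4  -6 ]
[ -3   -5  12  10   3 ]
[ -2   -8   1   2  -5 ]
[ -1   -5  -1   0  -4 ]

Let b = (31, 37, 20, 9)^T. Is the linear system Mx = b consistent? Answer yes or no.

yes

Row reduce the augmented matrix [M | b].
R2 ← R2 − R1: [0, 6, 9, 6, 9, 6]
R3 ← R3 − (2/3)·R1: [0, -2/3, -1, -2/3, -1, -2/3]
R4 ← R4 − (1/3)·R1: [0, -4/3, -2, -4/3, -2, -4/3]
R3 ← R3 + (1/9)·R2: [0, 0, 0, 0, 0, 0]
R4 ← R4 + (2/9)·R2: [0, 0, 0, 0, 0, 0]
The echelon form has 2 nonzero rows, and every pivot lies in the first 5 columns, so rank(M) = rank([M|b]) = 2.
The system is consistent.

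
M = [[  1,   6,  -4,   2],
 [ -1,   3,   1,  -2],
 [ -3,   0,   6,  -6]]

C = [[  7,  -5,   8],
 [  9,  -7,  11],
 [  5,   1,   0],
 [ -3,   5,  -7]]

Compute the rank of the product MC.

2

First compute MC:
[[ 35, -41,  60],
 [ 31, -25,  39],
 [ 27,  -9,  18]]
Now row reduce the product.
R2 ← R2 − (31/35)·R1: [0, 396/35, -99/7]
R3 ← R3 − (27/35)·R1: [0, 792/35, -198/7]
R3 ← R3 − (2)·R2: [0, 0, 0]
2 nonzero rows, so rank(MC) = 2.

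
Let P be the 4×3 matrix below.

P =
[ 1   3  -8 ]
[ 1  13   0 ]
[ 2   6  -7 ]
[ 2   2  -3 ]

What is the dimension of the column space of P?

Row reduce to echelon form.
R2 ← R2 − R1: [0, 10, 8]
R3 ← R3 − (2)·R1: [0, 0, 9]
R4 ← R4 − (2)·R1: [0, -4, 13]
R4 ← R4 + (2/5)·R2: [0, 0, 81/5]
R4 ← R4 − (9/5)·R3: [0, 0, 0]
Echelon form has 3 nonzero rows, so rank(P) = 3.
The column space has dimension equal to the rank: 3.

3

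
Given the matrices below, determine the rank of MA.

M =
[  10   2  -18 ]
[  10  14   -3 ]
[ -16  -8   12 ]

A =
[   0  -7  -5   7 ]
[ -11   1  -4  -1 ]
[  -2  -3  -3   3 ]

First compute MA:
[[ 14, -14,  -4,  14],
 [-148, -47, -97,  47],
 [ 64,  68,  76, -68]]
Now row reduce the product.
R2 ← R2 + (74/7)·R1: [0, -195, -975/7, 195]
R3 ← R3 − (32/7)·R1: [0, 132, 660/7, -132]
R3 ← R3 + (44/65)·R2: [0, 0, 0, 0]
2 nonzero rows, so rank(MA) = 2.

2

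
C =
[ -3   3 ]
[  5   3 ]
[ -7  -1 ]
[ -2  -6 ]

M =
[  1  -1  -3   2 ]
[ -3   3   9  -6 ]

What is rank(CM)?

1

First compute CM:
[[-12,  12,  36, -24],
 [ -4,   4,  12,  -8],
 [ -4,   4,  12,  -8],
 [ 16, -16, -48,  32]]
Now row reduce the product.
R2 ← R2 − (1/3)·R1: [0, 0, 0, 0]
R3 ← R3 − (1/3)·R1: [0, 0, 0, 0]
R4 ← R4 + (4/3)·R1: [0, 0, 0, 0]
1 nonzero row, so rank(CM) = 1.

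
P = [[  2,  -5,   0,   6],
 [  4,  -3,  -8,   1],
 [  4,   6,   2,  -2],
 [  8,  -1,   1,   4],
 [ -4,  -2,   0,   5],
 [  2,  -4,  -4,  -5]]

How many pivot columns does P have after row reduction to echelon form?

Row reduce to echelon form.
R2 ← R2 − (2)·R1: [0, 7, -8, -11]
R3 ← R3 − (2)·R1: [0, 16, 2, -14]
R4 ← R4 − (4)·R1: [0, 19, 1, -20]
R5 ← R5 + (2)·R1: [0, -12, 0, 17]
R6 ← R6 − R1: [0, 1, -4, -11]
R3 ← R3 − (16/7)·R2: [0, 0, 142/7, 78/7]
R4 ← R4 − (19/7)·R2: [0, 0, 159/7, 69/7]
R5 ← R5 + (12/7)·R2: [0, 0, -96/7, -13/7]
R6 ← R6 − (1/7)·R2: [0, 0, -20/7, -66/7]
R4 ← R4 − (159/142)·R3: [0, 0, 0, -186/71]
R5 ← R5 + (48/71)·R3: [0, 0, 0, 403/71]
R6 ← R6 + (10/71)·R3: [0, 0, 0, -558/71]
R5 ← R5 + (13/6)·R4: [0, 0, 0, 0]
R6 ← R6 − (3)·R4: [0, 0, 0, 0]
Echelon form has 4 nonzero rows, so rank(P) = 4.
Each nonzero row contributes one pivot column: 4 pivot columns.

4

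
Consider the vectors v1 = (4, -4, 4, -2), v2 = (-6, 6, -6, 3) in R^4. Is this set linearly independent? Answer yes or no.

no

Form the matrix with these vectors as rows and row reduce.
R2 ← R2 + (3/2)·R1: [0, 0, 0, 0]
1 nonzero row, so the 2 vectors span a space of dimension 1.
Since 1 < 2, the vectors are linearly dependent.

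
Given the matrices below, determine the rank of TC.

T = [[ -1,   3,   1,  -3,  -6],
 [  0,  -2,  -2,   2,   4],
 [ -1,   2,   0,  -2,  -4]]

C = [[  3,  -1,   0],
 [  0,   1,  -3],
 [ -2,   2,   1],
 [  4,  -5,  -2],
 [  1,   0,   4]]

2

First compute TC:
[[-23,  21, -26],
 [ 16, -16,  16],
 [-15,  13, -18]]
Now row reduce the product.
R2 ← R2 + (16/23)·R1: [0, -32/23, -48/23]
R3 ← R3 − (15/23)·R1: [0, -16/23, -24/23]
R3 ← R3 − (1/2)·R2: [0, 0, 0]
2 nonzero rows, so rank(TC) = 2.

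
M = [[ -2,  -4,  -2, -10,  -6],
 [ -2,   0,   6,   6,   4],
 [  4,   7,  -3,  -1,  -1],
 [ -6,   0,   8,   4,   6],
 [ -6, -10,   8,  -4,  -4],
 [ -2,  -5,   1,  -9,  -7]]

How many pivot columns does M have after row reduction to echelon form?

4

Row reduce to echelon form.
R2 ← R2 − R1: [0, 4, 8, 16, 10]
R3 ← R3 + (2)·R1: [0, -1, -7, -21, -13]
R4 ← R4 − (3)·R1: [0, 12, 14, 34, 24]
R5 ← R5 − (3)·R1: [0, 2, 14, 26, 14]
R6 ← R6 − R1: [0, -1, 3, 1, -1]
R3 ← R3 + (1/4)·R2: [0, 0, -5, -17, -21/2]
R4 ← R4 − (3)·R2: [0, 0, -10, -14, -6]
R5 ← R5 − (1/2)·R2: [0, 0, 10, 18, 9]
R6 ← R6 + (1/4)·R2: [0, 0, 5, 5, 3/2]
R4 ← R4 − (2)·R3: [0, 0, 0, 20, 15]
R5 ← R5 + (2)·R3: [0, 0, 0, -16, -12]
R6 ← R6 + R3: [0, 0, 0, -12, -9]
R5 ← R5 + (4/5)·R4: [0, 0, 0, 0, 0]
R6 ← R6 + (3/5)·R4: [0, 0, 0, 0, 0]
Echelon form has 4 nonzero rows, so rank(M) = 4.
Each nonzero row contributes one pivot column: 4 pivot columns.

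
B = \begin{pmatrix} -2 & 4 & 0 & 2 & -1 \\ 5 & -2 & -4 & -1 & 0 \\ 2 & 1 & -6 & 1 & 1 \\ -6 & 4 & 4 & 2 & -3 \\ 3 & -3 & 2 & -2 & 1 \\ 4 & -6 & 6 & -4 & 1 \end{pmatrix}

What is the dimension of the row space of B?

Row reduce to echelon form.
R2 ← R2 + (5/2)·R1: [0, 8, -4, 4, -5/2]
R3 ← R3 + R1: [0, 5, -6, 3, 0]
R4 ← R4 − (3)·R1: [0, -8, 4, -4, 0]
R5 ← R5 + (3/2)·R1: [0, 3, 2, 1, -1/2]
R6 ← R6 + (2)·R1: [0, 2, 6, 0, -1]
R3 ← R3 − (5/8)·R2: [0, 0, -7/2, 1/2, 25/16]
R4 ← R4 + R2: [0, 0, 0, 0, -5/2]
R5 ← R5 − (3/8)·R2: [0, 0, 7/2, -1/2, 7/16]
R6 ← R6 − (1/4)·R2: [0, 0, 7, -1, -3/8]
R5 ← R5 + R3: [0, 0, 0, 0, 2]
R6 ← R6 + (2)·R3: [0, 0, 0, 0, 11/4]
R5 ← R5 + (4/5)·R4: [0, 0, 0, 0, 0]
R6 ← R6 + (11/10)·R4: [0, 0, 0, 0, 0]
Echelon form has 4 nonzero rows, so rank(B) = 4.
The row space has dimension equal to the rank: 4.

4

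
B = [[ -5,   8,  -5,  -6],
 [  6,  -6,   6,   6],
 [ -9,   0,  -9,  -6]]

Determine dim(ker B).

Row reduce to echelon form.
R2 ← R2 + (6/5)·R1: [0, 18/5, 0, -6/5]
R3 ← R3 − (9/5)·R1: [0, -72/5, 0, 24/5]
R3 ← R3 + (4)·R2: [0, 0, 0, 0]
2 nonzero rows, so rank(B) = 2.
B has 4 columns; by rank–nullity, nullity = 4 − 2 = 2.

2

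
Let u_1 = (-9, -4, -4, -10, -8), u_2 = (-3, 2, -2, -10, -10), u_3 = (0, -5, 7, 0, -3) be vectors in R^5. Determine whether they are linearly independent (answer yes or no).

yes

Form the matrix with these vectors as rows and row reduce.
R2 ← R2 − (1/3)·R1: [0, 10/3, -2/3, -20/3, -22/3]
R3 ← R3 + (3/2)·R2: [0, 0, 6, -10, -14]
3 nonzero rows, so the 3 vectors span a space of dimension 3.
Since 3 = 3, the vectors are linearly independent.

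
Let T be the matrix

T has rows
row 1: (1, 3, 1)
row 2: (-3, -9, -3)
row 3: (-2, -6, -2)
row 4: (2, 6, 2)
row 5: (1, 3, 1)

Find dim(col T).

1

Row reduce to echelon form.
R2 ← R2 + (3)·R1: [0, 0, 0]
R3 ← R3 + (2)·R1: [0, 0, 0]
R4 ← R4 − (2)·R1: [0, 0, 0]
R5 ← R5 − R1: [0, 0, 0]
Echelon form has 1 nonzero row, so rank(T) = 1.
The column space has dimension equal to the rank: 1.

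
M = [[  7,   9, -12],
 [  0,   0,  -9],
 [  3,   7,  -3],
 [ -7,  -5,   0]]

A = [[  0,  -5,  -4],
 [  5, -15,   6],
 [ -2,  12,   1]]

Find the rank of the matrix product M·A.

3

First compute MA:
[[ 69, -314,  14],
 [ 18, -108,  -9],
 [ 41, -156,  27],
 [-25, 110,  -2]]
Now row reduce the product.
R2 ← R2 − (6/23)·R1: [0, -600/23, -291/23]
R3 ← R3 − (41/69)·R1: [0, 2110/69, 1289/69]
R4 ← R4 + (25/69)·R1: [0, -260/69, 212/69]
R3 ← R3 + (211/180)·R2: [0, 0, 77/20]
R4 ← R4 − (13/90)·R2: [0, 0, 49/10]
R4 ← R4 − (14/11)·R3: [0, 0, 0]
3 nonzero rows, so rank(MA) = 3.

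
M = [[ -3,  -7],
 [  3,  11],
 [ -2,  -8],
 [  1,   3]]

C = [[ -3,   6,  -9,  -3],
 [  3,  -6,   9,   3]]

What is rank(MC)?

1

First compute MC:
[[-12,  24, -36, -12],
 [ 24, -48,  72,  24],
 [-18,  36, -54, -18],
 [  6, -12,  18,   6]]
Now row reduce the product.
R2 ← R2 + (2)·R1: [0, 0, 0, 0]
R3 ← R3 − (3/2)·R1: [0, 0, 0, 0]
R4 ← R4 + (1/2)·R1: [0, 0, 0, 0]
1 nonzero row, so rank(MC) = 1.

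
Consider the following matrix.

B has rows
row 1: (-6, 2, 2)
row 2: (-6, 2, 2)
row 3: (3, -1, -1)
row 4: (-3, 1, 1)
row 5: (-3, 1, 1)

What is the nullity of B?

Row reduce to echelon form.
R2 ← R2 − R1: [0, 0, 0]
R3 ← R3 + (1/2)·R1: [0, 0, 0]
R4 ← R4 − (1/2)·R1: [0, 0, 0]
R5 ← R5 − (1/2)·R1: [0, 0, 0]
1 nonzero row, so rank(B) = 1.
B has 3 columns; by rank–nullity, nullity = 3 − 1 = 2.

2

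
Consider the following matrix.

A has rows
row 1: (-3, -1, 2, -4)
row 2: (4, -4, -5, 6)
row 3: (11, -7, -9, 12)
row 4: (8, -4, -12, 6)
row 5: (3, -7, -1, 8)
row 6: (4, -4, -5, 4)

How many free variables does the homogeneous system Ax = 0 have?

0

Row reduce to echelon form.
R2 ← R2 + (4/3)·R1: [0, -16/3, -7/3, 2/3]
R3 ← R3 + (11/3)·R1: [0, -32/3, -5/3, -8/3]
R4 ← R4 + (8/3)·R1: [0, -20/3, -20/3, -14/3]
R5 ← R5 + R1: [0, -8, 1, 4]
R6 ← R6 + (4/3)·R1: [0, -16/3, -7/3, -4/3]
R3 ← R3 − (2)·R2: [0, 0, 3, -4]
R4 ← R4 − (5/4)·R2: [0, 0, -15/4, -11/2]
R5 ← R5 − (3/2)·R2: [0, 0, 9/2, 3]
R6 ← R6 − R2: [0, 0, 0, -2]
R4 ← R4 + (5/4)·R3: [0, 0, 0, -21/2]
R5 ← R5 − (3/2)·R3: [0, 0, 0, 9]
R5 ← R5 + (6/7)·R4: [0, 0, 0, 0]
R6 ← R6 − (4/21)·R4: [0, 0, 0, 0]
4 nonzero rows, so rank(A) = 4.
A has 4 columns; by rank–nullity, nullity = 4 − 4 = 0.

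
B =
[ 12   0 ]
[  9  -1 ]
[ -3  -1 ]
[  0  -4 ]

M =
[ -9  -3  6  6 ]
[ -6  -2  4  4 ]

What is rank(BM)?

First compute BM:
[[-108, -36,  72,  72],
 [-75, -25,  50,  50],
 [ 33,  11, -22, -22],
 [ 24,   8, -16, -16]]
Now row reduce the product.
R2 ← R2 − (25/36)·R1: [0, 0, 0, 0]
R3 ← R3 + (11/36)·R1: [0, 0, 0, 0]
R4 ← R4 + (2/9)·R1: [0, 0, 0, 0]
1 nonzero row, so rank(BM) = 1.

1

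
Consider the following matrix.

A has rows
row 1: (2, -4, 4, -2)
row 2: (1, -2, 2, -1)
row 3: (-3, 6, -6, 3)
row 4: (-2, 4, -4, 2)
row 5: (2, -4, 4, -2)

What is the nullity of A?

Row reduce to echelon form.
R2 ← R2 − (1/2)·R1: [0, 0, 0, 0]
R3 ← R3 + (3/2)·R1: [0, 0, 0, 0]
R4 ← R4 + R1: [0, 0, 0, 0]
R5 ← R5 − R1: [0, 0, 0, 0]
1 nonzero row, so rank(A) = 1.
A has 4 columns; by rank–nullity, nullity = 4 − 1 = 3.

3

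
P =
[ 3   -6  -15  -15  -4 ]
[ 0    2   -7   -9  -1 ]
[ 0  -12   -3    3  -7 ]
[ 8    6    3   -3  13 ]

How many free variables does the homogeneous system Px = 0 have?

2

Row reduce to echelon form.
R4 ← R4 − (8/3)·R1: [0, 22, 43, 37, 71/3]
R3 ← R3 + (6)·R2: [0, 0, -45, -51, -13]
R4 ← R4 − (11)·R2: [0, 0, 120, 136, 104/3]
R4 ← R4 + (8/3)·R3: [0, 0, 0, 0, 0]
3 nonzero rows, so rank(P) = 3.
P has 5 columns; by rank–nullity, nullity = 5 − 3 = 2.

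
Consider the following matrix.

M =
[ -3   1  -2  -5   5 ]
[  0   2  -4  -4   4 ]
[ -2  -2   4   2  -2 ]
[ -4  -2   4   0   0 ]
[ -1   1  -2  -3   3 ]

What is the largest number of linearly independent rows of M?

2

Row reduce to echelon form.
R3 ← R3 − (2/3)·R1: [0, -8/3, 16/3, 16/3, -16/3]
R4 ← R4 − (4/3)·R1: [0, -10/3, 20/3, 20/3, -20/3]
R5 ← R5 − (1/3)·R1: [0, 2/3, -4/3, -4/3, 4/3]
R3 ← R3 + (4/3)·R2: [0, 0, 0, 0, 0]
R4 ← R4 + (5/3)·R2: [0, 0, 0, 0, 0]
R5 ← R5 − (1/3)·R2: [0, 0, 0, 0, 0]
Echelon form has 2 nonzero rows, so rank(M) = 2.
The rank gives the maximum number of linearly independent rows: 2.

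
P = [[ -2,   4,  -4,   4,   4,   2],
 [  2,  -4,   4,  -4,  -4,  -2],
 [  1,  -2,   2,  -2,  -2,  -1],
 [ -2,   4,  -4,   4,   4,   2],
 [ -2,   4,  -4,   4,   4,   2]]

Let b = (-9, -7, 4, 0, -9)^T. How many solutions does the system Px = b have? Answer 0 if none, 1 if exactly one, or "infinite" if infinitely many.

Row reduce the augmented matrix [P | b].
R2 ← R2 + R1: [0, 0, 0, 0, 0, 0, -16]
R3 ← R3 + (1/2)·R1: [0, 0, 0, 0, 0, 0, -1/2]
R4 ← R4 − R1: [0, 0, 0, 0, 0, 0, 9]
R5 ← R5 − R1: [0, 0, 0, 0, 0, 0, 0]
R3 ← R3 − (1/32)·R2: [0, 0, 0, 0, 0, 0, 0]
R4 ← R4 + (9/16)·R2: [0, 0, 0, 0, 0, 0, 0]
The echelon form has 2 nonzero rows; the last pivot sits in the augmented column, so rank(P) = 1 but rank([P|b]) = 2.
Since the ranks differ, the system is inconsistent.
It has no solutions.

0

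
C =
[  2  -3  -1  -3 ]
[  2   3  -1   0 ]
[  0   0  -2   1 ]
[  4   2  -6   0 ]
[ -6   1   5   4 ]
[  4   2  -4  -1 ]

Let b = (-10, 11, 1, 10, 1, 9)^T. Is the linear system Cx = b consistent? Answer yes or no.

yes

Row reduce the augmented matrix [C | b].
R2 ← R2 − R1: [0, 6, 0, 3, 21]
R4 ← R4 − (2)·R1: [0, 8, -4, 6, 30]
R5 ← R5 + (3)·R1: [0, -8, 2, -5, -29]
R6 ← R6 − (2)·R1: [0, 8, -2, 5, 29]
R4 ← R4 − (4/3)·R2: [0, 0, -4, 2, 2]
R5 ← R5 + (4/3)·R2: [0, 0, 2, -1, -1]
R6 ← R6 − (4/3)·R2: [0, 0, -2, 1, 1]
R4 ← R4 − (2)·R3: [0, 0, 0, 0, 0]
R5 ← R5 + R3: [0, 0, 0, 0, 0]
R6 ← R6 − R3: [0, 0, 0, 0, 0]
The echelon form has 3 nonzero rows, and every pivot lies in the first 4 columns, so rank(C) = rank([C|b]) = 3.
The system is consistent.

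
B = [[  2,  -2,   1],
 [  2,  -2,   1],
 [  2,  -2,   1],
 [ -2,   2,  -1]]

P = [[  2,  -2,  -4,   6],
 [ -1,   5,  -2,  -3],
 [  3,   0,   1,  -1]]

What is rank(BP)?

First compute BP:
[[  9, -14,  -3,  17],
 [  9, -14,  -3,  17],
 [  9, -14,  -3,  17],
 [ -9,  14,   3, -17]]
Now row reduce the product.
R2 ← R2 − R1: [0, 0, 0, 0]
R3 ← R3 − R1: [0, 0, 0, 0]
R4 ← R4 + R1: [0, 0, 0, 0]
1 nonzero row, so rank(BP) = 1.

1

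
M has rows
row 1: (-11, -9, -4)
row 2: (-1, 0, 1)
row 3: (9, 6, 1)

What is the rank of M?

Row reduce to echelon form.
R2 ← R2 − (1/11)·R1: [0, 9/11, 15/11]
R3 ← R3 + (9/11)·R1: [0, -15/11, -25/11]
R3 ← R3 + (5/3)·R2: [0, 0, 0]
Echelon form has 2 nonzero rows, so rank(M) = 2.

2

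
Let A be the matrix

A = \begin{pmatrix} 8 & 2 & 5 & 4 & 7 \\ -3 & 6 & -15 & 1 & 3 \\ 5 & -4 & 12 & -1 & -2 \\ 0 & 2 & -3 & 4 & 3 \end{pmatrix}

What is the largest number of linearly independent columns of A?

Row reduce to echelon form.
R2 ← R2 + (3/8)·R1: [0, 27/4, -105/8, 5/2, 45/8]
R3 ← R3 − (5/8)·R1: [0, -21/4, 71/8, -7/2, -51/8]
R3 ← R3 + (7/9)·R2: [0, 0, -4/3, -14/9, -2]
R4 ← R4 − (8/27)·R2: [0, 0, 8/9, 88/27, 4/3]
R4 ← R4 + (2/3)·R3: [0, 0, 0, 20/9, 0]
Echelon form has 4 nonzero rows, so rank(A) = 4.
The rank gives the maximum number of linearly independent columns: 4.

4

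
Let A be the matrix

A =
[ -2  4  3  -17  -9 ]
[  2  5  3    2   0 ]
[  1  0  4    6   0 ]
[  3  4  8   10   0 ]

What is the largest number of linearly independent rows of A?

Row reduce to echelon form.
R2 ← R2 + R1: [0, 9, 6, -15, -9]
R3 ← R3 + (1/2)·R1: [0, 2, 11/2, -5/2, -9/2]
R4 ← R4 + (3/2)·R1: [0, 10, 25/2, -31/2, -27/2]
R3 ← R3 − (2/9)·R2: [0, 0, 25/6, 5/6, -5/2]
R4 ← R4 − (10/9)·R2: [0, 0, 35/6, 7/6, -7/2]
R4 ← R4 − (7/5)·R3: [0, 0, 0, 0, 0]
Echelon form has 3 nonzero rows, so rank(A) = 3.
The rank gives the maximum number of linearly independent rows: 3.

3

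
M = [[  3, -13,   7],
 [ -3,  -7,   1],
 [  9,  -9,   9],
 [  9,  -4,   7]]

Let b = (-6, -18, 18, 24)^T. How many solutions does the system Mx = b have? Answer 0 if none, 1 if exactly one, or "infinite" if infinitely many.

Row reduce the augmented matrix [M | b].
R2 ← R2 + R1: [0, -20, 8, -24]
R3 ← R3 − (3)·R1: [0, 30, -12, 36]
R4 ← R4 − (3)·R1: [0, 35, -14, 42]
R3 ← R3 + (3/2)·R2: [0, 0, 0, 0]
R4 ← R4 + (7/4)·R2: [0, 0, 0, 0]
The echelon form has 2 nonzero rows, and every pivot lies in the first 3 columns, so rank(M) = rank([M|b]) = 2.
The system is consistent.
rank = 2 < 3 unknowns, so there are infinitely many solutions.

infinite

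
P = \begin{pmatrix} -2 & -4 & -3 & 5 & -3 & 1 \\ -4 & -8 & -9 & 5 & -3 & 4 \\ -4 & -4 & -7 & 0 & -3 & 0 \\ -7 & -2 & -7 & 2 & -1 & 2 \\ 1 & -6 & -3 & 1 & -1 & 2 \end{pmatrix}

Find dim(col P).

Row reduce to echelon form.
R2 ← R2 − (2)·R1: [0, 0, -3, -5, 3, 2]
R3 ← R3 − (2)·R1: [0, 4, -1, -10, 3, -2]
R4 ← R4 − (7/2)·R1: [0, 12, 7/2, -31/2, 19/2, -3/2]
R5 ← R5 + (1/2)·R1: [0, -8, -9/2, 7/2, -5/2, 5/2]
Swap R2 ↔ R3
R4 ← R4 − (3)·R2: [0, 0, 13/2, 29/2, 1/2, 9/2]
R5 ← R5 + (2)·R2: [0, 0, -13/2, -33/2, 7/2, -3/2]
R4 ← R4 + (13/6)·R3: [0, 0, 0, 11/3, 7, 53/6]
R5 ← R5 − (13/6)·R3: [0, 0, 0, -17/3, -3, -35/6]
R5 ← R5 + (17/11)·R4: [0, 0, 0, 0, 86/11, 86/11]
Echelon form has 5 nonzero rows, so rank(P) = 5.
The column space has dimension equal to the rank: 5.

5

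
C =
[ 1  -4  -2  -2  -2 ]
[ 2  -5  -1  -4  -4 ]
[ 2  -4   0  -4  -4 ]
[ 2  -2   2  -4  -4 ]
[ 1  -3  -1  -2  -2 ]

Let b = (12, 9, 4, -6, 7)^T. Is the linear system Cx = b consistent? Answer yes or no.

yes

Row reduce the augmented matrix [C | b].
R2 ← R2 − (2)·R1: [0, 3, 3, 0, 0, -15]
R3 ← R3 − (2)·R1: [0, 4, 4, 0, 0, -20]
R4 ← R4 − (2)·R1: [0, 6, 6, 0, 0, -30]
R5 ← R5 − R1: [0, 1, 1, 0, 0, -5]
R3 ← R3 − (4/3)·R2: [0, 0, 0, 0, 0, 0]
R4 ← R4 − (2)·R2: [0, 0, 0, 0, 0, 0]
R5 ← R5 − (1/3)·R2: [0, 0, 0, 0, 0, 0]
The echelon form has 2 nonzero rows, and every pivot lies in the first 5 columns, so rank(C) = rank([C|b]) = 2.
The system is consistent.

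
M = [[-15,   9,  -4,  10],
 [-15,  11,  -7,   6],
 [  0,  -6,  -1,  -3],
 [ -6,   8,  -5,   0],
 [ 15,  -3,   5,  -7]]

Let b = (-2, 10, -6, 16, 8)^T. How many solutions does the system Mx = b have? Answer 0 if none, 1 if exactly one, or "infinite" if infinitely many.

infinite

Row reduce the augmented matrix [M | b].
R2 ← R2 − R1: [0, 2, -3, -4, 12]
R4 ← R4 − (2/5)·R1: [0, 22/5, -17/5, -4, 84/5]
R5 ← R5 + R1: [0, 6, 1, 3, 6]
R3 ← R3 + (3)·R2: [0, 0, -10, -15, 30]
R4 ← R4 − (11/5)·R2: [0, 0, 16/5, 24/5, -48/5]
R5 ← R5 − (3)·R2: [0, 0, 10, 15, -30]
R4 ← R4 + (8/25)·R3: [0, 0, 0, 0, 0]
R5 ← R5 + R3: [0, 0, 0, 0, 0]
The echelon form has 3 nonzero rows, and every pivot lies in the first 4 columns, so rank(M) = rank([M|b]) = 3.
The system is consistent.
rank = 3 < 4 unknowns, so there are infinitely many solutions.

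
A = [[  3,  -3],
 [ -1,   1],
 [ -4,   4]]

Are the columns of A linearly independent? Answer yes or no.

no

Row reduce A to echelon form.
R2 ← R2 + (1/3)·R1: [0, 0]
R3 ← R3 + (4/3)·R1: [0, 0]
1 pivot among 2 columns.
Only 1 < 2 pivot columns, so the columns are linearly dependent.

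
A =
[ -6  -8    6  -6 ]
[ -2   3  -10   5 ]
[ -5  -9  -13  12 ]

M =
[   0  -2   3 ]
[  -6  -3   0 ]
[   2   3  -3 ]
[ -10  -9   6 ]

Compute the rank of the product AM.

2

First compute AM:
[[120, 108, -72],
 [-88, -80,  54],
 [-92, -110,  96]]
Now row reduce the product.
R2 ← R2 + (11/15)·R1: [0, -4/5, 6/5]
R3 ← R3 + (23/30)·R1: [0, -136/5, 204/5]
R3 ← R3 − (34)·R2: [0, 0, 0]
2 nonzero rows, so rank(AM) = 2.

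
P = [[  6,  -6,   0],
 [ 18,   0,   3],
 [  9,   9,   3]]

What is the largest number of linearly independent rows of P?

Row reduce to echelon form.
R2 ← R2 − (3)·R1: [0, 18, 3]
R3 ← R3 − (3/2)·R1: [0, 18, 3]
R3 ← R3 − R2: [0, 0, 0]
Echelon form has 2 nonzero rows, so rank(P) = 2.
The rank gives the maximum number of linearly independent rows: 2.

2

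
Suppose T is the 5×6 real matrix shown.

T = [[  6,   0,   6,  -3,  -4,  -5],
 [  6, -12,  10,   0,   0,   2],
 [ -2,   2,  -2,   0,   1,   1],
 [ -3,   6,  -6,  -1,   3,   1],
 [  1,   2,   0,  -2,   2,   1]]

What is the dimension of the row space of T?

Row reduce to echelon form.
R2 ← R2 − R1: [0, -12, 4, 3, 4, 7]
R3 ← R3 + (1/3)·R1: [0, 2, 0, -1, -1/3, -2/3]
R4 ← R4 + (1/2)·R1: [0, 6, -3, -5/2, 1, -3/2]
R5 ← R5 − (1/6)·R1: [0, 2, -1, -3/2, 8/3, 11/6]
R3 ← R3 + (1/6)·R2: [0, 0, 2/3, -1/2, 1/3, 1/2]
R4 ← R4 + (1/2)·R2: [0, 0, -1, -1, 3, 2]
R5 ← R5 + (1/6)·R2: [0, 0, -1/3, -1, 10/3, 3]
R4 ← R4 + (3/2)·R3: [0, 0, 0, -7/4, 7/2, 11/4]
R5 ← R5 + (1/2)·R3: [0, 0, 0, -5/4, 7/2, 13/4]
R5 ← R5 − (5/7)·R4: [0, 0, 0, 0, 1, 9/7]
Echelon form has 5 nonzero rows, so rank(T) = 5.
The row space has dimension equal to the rank: 5.

5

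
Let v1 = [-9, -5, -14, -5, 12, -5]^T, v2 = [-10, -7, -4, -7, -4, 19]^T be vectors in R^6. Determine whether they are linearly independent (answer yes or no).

Form the matrix with these vectors as rows and row reduce.
R2 ← R2 − (10/9)·R1: [0, -13/9, 104/9, -13/9, -52/3, 221/9]
2 nonzero rows, so the 2 vectors span a space of dimension 2.
Since 2 = 2, the vectors are linearly independent.

yes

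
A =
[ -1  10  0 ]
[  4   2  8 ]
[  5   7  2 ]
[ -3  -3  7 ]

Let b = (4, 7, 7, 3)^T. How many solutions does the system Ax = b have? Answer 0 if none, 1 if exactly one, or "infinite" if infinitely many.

0

Row reduce the augmented matrix [A | b].
R2 ← R2 + (4)·R1: [0, 42, 8, 23]
R3 ← R3 + (5)·R1: [0, 57, 2, 27]
R4 ← R4 − (3)·R1: [0, -33, 7, -9]
R3 ← R3 − (19/14)·R2: [0, 0, -62/7, -59/14]
R4 ← R4 + (11/14)·R2: [0, 0, 93/7, 127/14]
R4 ← R4 + (3/2)·R3: [0, 0, 0, 11/4]
The echelon form has 4 nonzero rows; the last pivot sits in the augmented column, so rank(A) = 3 but rank([A|b]) = 4.
Since the ranks differ, the system is inconsistent.
It has no solutions.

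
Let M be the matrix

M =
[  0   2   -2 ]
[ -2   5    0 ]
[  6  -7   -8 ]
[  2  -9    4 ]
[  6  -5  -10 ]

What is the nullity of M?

Row reduce to echelon form.
Swap R1 ↔ R2
R3 ← R3 + (3)·R1: [0, 8, -8]
R4 ← R4 + R1: [0, -4, 4]
R5 ← R5 + (3)·R1: [0, 10, -10]
R3 ← R3 − (4)·R2: [0, 0, 0]
R4 ← R4 + (2)·R2: [0, 0, 0]
R5 ← R5 − (5)·R2: [0, 0, 0]
2 nonzero rows, so rank(M) = 2.
M has 3 columns; by rank–nullity, nullity = 3 − 2 = 1.

1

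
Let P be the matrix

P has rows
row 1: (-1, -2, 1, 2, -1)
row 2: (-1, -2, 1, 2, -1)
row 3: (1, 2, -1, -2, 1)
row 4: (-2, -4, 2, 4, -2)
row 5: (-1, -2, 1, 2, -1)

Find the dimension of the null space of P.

Row reduce to echelon form.
R2 ← R2 − R1: [0, 0, 0, 0, 0]
R3 ← R3 + R1: [0, 0, 0, 0, 0]
R4 ← R4 − (2)·R1: [0, 0, 0, 0, 0]
R5 ← R5 − R1: [0, 0, 0, 0, 0]
1 nonzero row, so rank(P) = 1.
P has 5 columns; by rank–nullity, nullity = 5 − 1 = 4.

4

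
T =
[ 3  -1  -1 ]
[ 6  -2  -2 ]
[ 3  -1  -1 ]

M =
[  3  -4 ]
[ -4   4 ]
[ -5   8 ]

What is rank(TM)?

First compute TM:
[[ 18, -24],
 [ 36, -48],
 [ 18, -24]]
Now row reduce the product.
R2 ← R2 − (2)·R1: [0, 0]
R3 ← R3 − R1: [0, 0]
1 nonzero row, so rank(TM) = 1.

1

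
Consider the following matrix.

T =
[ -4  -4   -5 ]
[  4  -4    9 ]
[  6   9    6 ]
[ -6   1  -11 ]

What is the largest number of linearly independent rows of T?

Row reduce to echelon form.
R2 ← R2 + R1: [0, -8, 4]
R3 ← R3 + (3/2)·R1: [0, 3, -3/2]
R4 ← R4 − (3/2)·R1: [0, 7, -7/2]
R3 ← R3 + (3/8)·R2: [0, 0, 0]
R4 ← R4 + (7/8)·R2: [0, 0, 0]
Echelon form has 2 nonzero rows, so rank(T) = 2.
The rank gives the maximum number of linearly independent rows: 2.

2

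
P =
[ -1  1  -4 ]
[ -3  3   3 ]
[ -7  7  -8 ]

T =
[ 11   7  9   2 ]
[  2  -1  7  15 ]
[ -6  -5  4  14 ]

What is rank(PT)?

First compute PT:
[[ 15,  12, -18, -43],
 [-45, -39,   6,  81],
 [-15, -16, -46, -21]]
Now row reduce the product.
R2 ← R2 + (3)·R1: [0, -3, -48, -48]
R3 ← R3 + R1: [0, -4, -64, -64]
R3 ← R3 − (4/3)·R2: [0, 0, 0, 0]
2 nonzero rows, so rank(PT) = 2.

2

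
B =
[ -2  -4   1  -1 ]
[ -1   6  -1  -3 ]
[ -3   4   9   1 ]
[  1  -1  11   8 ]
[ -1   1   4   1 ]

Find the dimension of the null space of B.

Row reduce to echelon form.
R2 ← R2 − (1/2)·R1: [0, 8, -3/2, -5/2]
R3 ← R3 − (3/2)·R1: [0, 10, 15/2, 5/2]
R4 ← R4 + (1/2)·R1: [0, -3, 23/2, 15/2]
R5 ← R5 − (1/2)·R1: [0, 3, 7/2, 3/2]
R3 ← R3 − (5/4)·R2: [0, 0, 75/8, 45/8]
R4 ← R4 + (3/8)·R2: [0, 0, 175/16, 105/16]
R5 ← R5 − (3/8)·R2: [0, 0, 65/16, 39/16]
R4 ← R4 − (7/6)·R3: [0, 0, 0, 0]
R5 ← R5 − (13/30)·R3: [0, 0, 0, 0]
3 nonzero rows, so rank(B) = 3.
B has 4 columns; by rank–nullity, nullity = 4 − 3 = 1.

1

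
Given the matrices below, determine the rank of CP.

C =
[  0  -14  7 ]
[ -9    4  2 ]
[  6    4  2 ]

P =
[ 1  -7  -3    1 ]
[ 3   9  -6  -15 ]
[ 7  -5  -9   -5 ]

3

First compute CP:
[[  7, -161,  21, 175],
 [ 17,  89, -15, -79],
 [ 32, -16, -60, -64]]
Now row reduce the product.
R2 ← R2 − (17/7)·R1: [0, 480, -66, -504]
R3 ← R3 − (32/7)·R1: [0, 720, -156, -864]
R3 ← R3 − (3/2)·R2: [0, 0, -57, -108]
3 nonzero rows, so rank(CP) = 3.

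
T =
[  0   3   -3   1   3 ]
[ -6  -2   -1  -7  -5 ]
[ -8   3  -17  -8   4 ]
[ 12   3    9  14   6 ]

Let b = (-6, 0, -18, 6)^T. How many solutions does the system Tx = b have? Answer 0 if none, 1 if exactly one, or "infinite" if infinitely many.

infinite

Row reduce the augmented matrix [T | b].
Swap R1 ↔ R2
R3 ← R3 − (4/3)·R1: [0, 17/3, -47/3, 4/3, 32/3, -18]
R4 ← R4 + (2)·R1: [0, -1, 7, 0, -4, 6]
R3 ← R3 − (17/9)·R2: [0, 0, -10, -5/9, 5, -20/3]
R4 ← R4 + (1/3)·R2: [0, 0, 6, 1/3, -3, 4]
R4 ← R4 + (3/5)·R3: [0, 0, 0, 0, 0, 0]
The echelon form has 3 nonzero rows, and every pivot lies in the first 5 columns, so rank(T) = rank([T|b]) = 3.
The system is consistent.
rank = 3 < 5 unknowns, so there are infinitely many solutions.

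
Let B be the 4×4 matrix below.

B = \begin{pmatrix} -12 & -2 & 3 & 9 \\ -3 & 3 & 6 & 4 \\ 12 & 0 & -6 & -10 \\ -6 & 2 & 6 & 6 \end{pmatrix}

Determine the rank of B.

Row reduce to echelon form.
R2 ← R2 − (1/4)·R1: [0, 7/2, 21/4, 7/4]
R3 ← R3 + R1: [0, -2, -3, -1]
R4 ← R4 − (1/2)·R1: [0, 3, 9/2, 3/2]
R3 ← R3 + (4/7)·R2: [0, 0, 0, 0]
R4 ← R4 − (6/7)·R2: [0, 0, 0, 0]
Echelon form has 2 nonzero rows, so rank(B) = 2.

2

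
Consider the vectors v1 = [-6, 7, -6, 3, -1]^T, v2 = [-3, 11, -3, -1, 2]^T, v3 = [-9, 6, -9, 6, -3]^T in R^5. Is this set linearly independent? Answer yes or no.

no

Form the matrix with these vectors as rows and row reduce.
R2 ← R2 − (1/2)·R1: [0, 15/2, 0, -5/2, 5/2]
R3 ← R3 − (3/2)·R1: [0, -9/2, 0, 3/2, -3/2]
R3 ← R3 + (3/5)·R2: [0, 0, 0, 0, 0]
2 nonzero rows, so the 3 vectors span a space of dimension 2.
Since 2 < 3, the vectors are linearly dependent.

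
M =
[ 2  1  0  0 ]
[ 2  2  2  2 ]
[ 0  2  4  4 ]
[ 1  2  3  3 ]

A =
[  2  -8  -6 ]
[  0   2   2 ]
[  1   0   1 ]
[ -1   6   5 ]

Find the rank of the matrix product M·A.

First compute MA:
[[  4, -14, -10],
 [  4,   0,   4],
 [  0,  28,  28],
 [  2,  14,  16]]
Now row reduce the product.
R2 ← R2 − R1: [0, 14, 14]
R4 ← R4 − (1/2)·R1: [0, 21, 21]
R3 ← R3 − (2)·R2: [0, 0, 0]
R4 ← R4 − (3/2)·R2: [0, 0, 0]
2 nonzero rows, so rank(MA) = 2.

2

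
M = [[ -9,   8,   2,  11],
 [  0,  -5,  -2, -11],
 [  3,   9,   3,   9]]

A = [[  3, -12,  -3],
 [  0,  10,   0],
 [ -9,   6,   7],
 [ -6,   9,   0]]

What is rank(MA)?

3

First compute MA:
[[-111, 299,  41],
 [ 84, -161, -14],
 [-72, 153,  12]]
Now row reduce the product.
R2 ← R2 + (28/37)·R1: [0, 2415/37, 630/37]
R3 ← R3 − (24/37)·R1: [0, -1515/37, -540/37]
R3 ← R3 + (101/161)·R2: [0, 0, -90/23]
3 nonzero rows, so rank(MA) = 3.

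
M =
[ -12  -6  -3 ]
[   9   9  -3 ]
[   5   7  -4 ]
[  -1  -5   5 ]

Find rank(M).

Row reduce to echelon form.
R2 ← R2 + (3/4)·R1: [0, 9/2, -21/4]
R3 ← R3 + (5/12)·R1: [0, 9/2, -21/4]
R4 ← R4 − (1/12)·R1: [0, -9/2, 21/4]
R3 ← R3 − R2: [0, 0, 0]
R4 ← R4 + R2: [0, 0, 0]
Echelon form has 2 nonzero rows, so rank(M) = 2.

2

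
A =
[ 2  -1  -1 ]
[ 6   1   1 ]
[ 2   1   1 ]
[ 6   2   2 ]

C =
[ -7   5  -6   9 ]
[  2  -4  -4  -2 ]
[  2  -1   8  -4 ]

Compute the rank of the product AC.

2

First compute AC:
[[-18,  15, -16,  24],
 [-38,  25, -32,  48],
 [-10,   5,  -8,  12],
 [-34,  20, -28,  42]]
Now row reduce the product.
R2 ← R2 − (19/9)·R1: [0, -20/3, 16/9, -8/3]
R3 ← R3 − (5/9)·R1: [0, -10/3, 8/9, -4/3]
R4 ← R4 − (17/9)·R1: [0, -25/3, 20/9, -10/3]
R3 ← R3 − (1/2)·R2: [0, 0, 0, 0]
R4 ← R4 − (5/4)·R2: [0, 0, 0, 0]
2 nonzero rows, so rank(AC) = 2.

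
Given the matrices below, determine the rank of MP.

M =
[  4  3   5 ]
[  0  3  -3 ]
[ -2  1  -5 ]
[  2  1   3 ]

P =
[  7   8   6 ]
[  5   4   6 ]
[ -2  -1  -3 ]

First compute MP:
[[ 33,  39,  27],
 [ 21,  15,  27],
 [  1,  -7,   9],
 [ 13,  17,   9]]
Now row reduce the product.
R2 ← R2 − (7/11)·R1: [0, -108/11, 108/11]
R3 ← R3 − (1/33)·R1: [0, -90/11, 90/11]
R4 ← R4 − (13/33)·R1: [0, 18/11, -18/11]
R3 ← R3 − (5/6)·R2: [0, 0, 0]
R4 ← R4 + (1/6)·R2: [0, 0, 0]
2 nonzero rows, so rank(MP) = 2.

2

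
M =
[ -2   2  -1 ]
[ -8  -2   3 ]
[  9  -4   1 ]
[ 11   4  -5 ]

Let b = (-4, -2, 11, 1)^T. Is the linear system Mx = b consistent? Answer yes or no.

Row reduce the augmented matrix [M | b].
R2 ← R2 − (4)·R1: [0, -10, 7, 14]
R3 ← R3 + (9/2)·R1: [0, 5, -7/2, -7]
R4 ← R4 + (11/2)·R1: [0, 15, -21/2, -21]
R3 ← R3 + (1/2)·R2: [0, 0, 0, 0]
R4 ← R4 + (3/2)·R2: [0, 0, 0, 0]
The echelon form has 2 nonzero rows, and every pivot lies in the first 3 columns, so rank(M) = rank([M|b]) = 2.
The system is consistent.

yes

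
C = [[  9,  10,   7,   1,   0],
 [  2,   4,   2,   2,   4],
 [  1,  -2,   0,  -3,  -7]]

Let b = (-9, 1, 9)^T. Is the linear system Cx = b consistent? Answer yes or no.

no

Row reduce the augmented matrix [C | b].
R2 ← R2 − (2/9)·R1: [0, 16/9, 4/9, 16/9, 4, 3]
R3 ← R3 − (1/9)·R1: [0, -28/9, -7/9, -28/9, -7, 10]
R3 ← R3 + (7/4)·R2: [0, 0, 0, 0, 0, 61/4]
The echelon form has 3 nonzero rows; the last pivot sits in the augmented column, so rank(C) = 2 but rank([C|b]) = 3.
Since the ranks differ, the system is inconsistent.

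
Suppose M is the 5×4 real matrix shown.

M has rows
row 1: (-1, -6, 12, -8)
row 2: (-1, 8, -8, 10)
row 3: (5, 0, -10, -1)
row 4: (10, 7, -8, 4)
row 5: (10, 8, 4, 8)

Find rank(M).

Row reduce to echelon form.
R2 ← R2 − R1: [0, 14, -20, 18]
R3 ← R3 + (5)·R1: [0, -30, 50, -41]
R4 ← R4 + (10)·R1: [0, -53, 112, -76]
R5 ← R5 + (10)·R1: [0, -52, 124, -72]
R3 ← R3 + (15/7)·R2: [0, 0, 50/7, -17/7]
R4 ← R4 + (53/14)·R2: [0, 0, 254/7, -55/7]
R5 ← R5 + (26/7)·R2: [0, 0, 348/7, -36/7]
R4 ← R4 − (127/25)·R3: [0, 0, 0, 112/25]
R5 ← R5 − (174/25)·R3: [0, 0, 0, 294/25]
R5 ← R5 − (21/8)·R4: [0, 0, 0, 0]
Echelon form has 4 nonzero rows, so rank(M) = 4.

4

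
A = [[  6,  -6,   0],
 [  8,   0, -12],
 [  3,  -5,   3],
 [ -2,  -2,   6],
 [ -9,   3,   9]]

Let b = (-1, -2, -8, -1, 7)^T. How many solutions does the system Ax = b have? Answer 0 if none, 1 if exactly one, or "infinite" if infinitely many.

Row reduce the augmented matrix [A | b].
R2 ← R2 − (4/3)·R1: [0, 8, -12, -2/3]
R3 ← R3 − (1/2)·R1: [0, -2, 3, -15/2]
R4 ← R4 + (1/3)·R1: [0, -4, 6, -4/3]
R5 ← R5 + (3/2)·R1: [0, -6, 9, 11/2]
R3 ← R3 + (1/4)·R2: [0, 0, 0, -23/3]
R4 ← R4 + (1/2)·R2: [0, 0, 0, -5/3]
R5 ← R5 + (3/4)·R2: [0, 0, 0, 5]
R4 ← R4 − (5/23)·R3: [0, 0, 0, 0]
R5 ← R5 + (15/23)·R3: [0, 0, 0, 0]
The echelon form has 3 nonzero rows; the last pivot sits in the augmented column, so rank(A) = 2 but rank([A|b]) = 3.
Since the ranks differ, the system is inconsistent.
It has no solutions.

0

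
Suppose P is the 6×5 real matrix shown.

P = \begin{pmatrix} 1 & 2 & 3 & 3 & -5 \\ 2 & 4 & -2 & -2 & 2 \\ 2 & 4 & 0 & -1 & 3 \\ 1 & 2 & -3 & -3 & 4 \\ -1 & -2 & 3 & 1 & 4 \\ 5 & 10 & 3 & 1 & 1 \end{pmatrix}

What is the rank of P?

Row reduce to echelon form.
R2 ← R2 − (2)·R1: [0, 0, -8, -8, 12]
R3 ← R3 − (2)·R1: [0, 0, -6, -7, 13]
R4 ← R4 − R1: [0, 0, -6, -6, 9]
R5 ← R5 + R1: [0, 0, 6, 4, -1]
R6 ← R6 − (5)·R1: [0, 0, -12, -14, 26]
R3 ← R3 − (3/4)·R2: [0, 0, 0, -1, 4]
R4 ← R4 − (3/4)·R2: [0, 0, 0, 0, 0]
R5 ← R5 + (3/4)·R2: [0, 0, 0, -2, 8]
R6 ← R6 − (3/2)·R2: [0, 0, 0, -2, 8]
R5 ← R5 − (2)·R3: [0, 0, 0, 0, 0]
R6 ← R6 − (2)·R3: [0, 0, 0, 0, 0]
Echelon form has 3 nonzero rows, so rank(P) = 3.

3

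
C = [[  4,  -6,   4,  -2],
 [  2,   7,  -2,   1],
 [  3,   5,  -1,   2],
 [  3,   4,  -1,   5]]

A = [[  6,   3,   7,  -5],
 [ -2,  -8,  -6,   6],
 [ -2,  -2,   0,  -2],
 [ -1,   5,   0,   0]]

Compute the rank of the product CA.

3

First compute CA:
[[ 30,  42,  64, -64],
 [  1, -41, -28,  36],
 [  8, -19,  -9,  17],
 [  7,   4,  -3,  11]]
Now row reduce the product.
R2 ← R2 − (1/30)·R1: [0, -212/5, -452/15, 572/15]
R3 ← R3 − (4/15)·R1: [0, -151/5, -391/15, 511/15]
R4 ← R4 − (7/30)·R1: [0, -29/5, -269/15, 389/15]
R3 ← R3 − (151/212)·R2: [0, 0, -244/53, 366/53]
R4 ← R4 − (29/212)·R2: [0, 0, -732/53, 1098/53]
R4 ← R4 − (3)·R3: [0, 0, 0, 0]
3 nonzero rows, so rank(CA) = 3.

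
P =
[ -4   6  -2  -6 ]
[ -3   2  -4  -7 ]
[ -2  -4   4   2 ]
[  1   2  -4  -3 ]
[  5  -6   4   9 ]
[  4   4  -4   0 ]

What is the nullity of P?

1

Row reduce to echelon form.
R2 ← R2 − (3/4)·R1: [0, -5/2, -5/2, -5/2]
R3 ← R3 − (1/2)·R1: [0, -7, 5, 5]
R4 ← R4 + (1/4)·R1: [0, 7/2, -9/2, -9/2]
R5 ← R5 + (5/4)·R1: [0, 3/2, 3/2, 3/2]
R6 ← R6 + R1: [0, 10, -6, -6]
R3 ← R3 − (14/5)·R2: [0, 0, 12, 12]
R4 ← R4 + (7/5)·R2: [0, 0, -8, -8]
R5 ← R5 + (3/5)·R2: [0, 0, 0, 0]
R6 ← R6 + (4)·R2: [0, 0, -16, -16]
R4 ← R4 + (2/3)·R3: [0, 0, 0, 0]
R6 ← R6 + (4/3)·R3: [0, 0, 0, 0]
3 nonzero rows, so rank(P) = 3.
P has 4 columns; by rank–nullity, nullity = 4 − 3 = 1.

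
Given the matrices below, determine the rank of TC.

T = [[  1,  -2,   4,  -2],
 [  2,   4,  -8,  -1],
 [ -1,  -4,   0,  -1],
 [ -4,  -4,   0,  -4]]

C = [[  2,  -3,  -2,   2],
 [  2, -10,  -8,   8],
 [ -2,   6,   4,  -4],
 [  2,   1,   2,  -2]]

3

First compute TC:
[[-14,  39,  26, -26],
 [ 26, -95, -70,  70],
 [-12,  42,  32, -32],
 [-24,  48,  32, -32]]
Now row reduce the product.
R2 ← R2 + (13/7)·R1: [0, -158/7, -152/7, 152/7]
R3 ← R3 − (6/7)·R1: [0, 60/7, 68/7, -68/7]
R4 ← R4 − (12/7)·R1: [0, -132/7, -88/7, 88/7]
R3 ← R3 + (30/79)·R2: [0, 0, 116/79, -116/79]
R4 ← R4 − (66/79)·R2: [0, 0, 440/79, -440/79]
R4 ← R4 − (110/29)·R3: [0, 0, 0, 0]
3 nonzero rows, so rank(TC) = 3.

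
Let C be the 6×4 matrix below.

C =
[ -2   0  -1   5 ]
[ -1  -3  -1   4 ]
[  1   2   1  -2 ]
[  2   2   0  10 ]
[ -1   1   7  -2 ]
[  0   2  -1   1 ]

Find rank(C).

4

Row reduce to echelon form.
R2 ← R2 − (1/2)·R1: [0, -3, -1/2, 3/2]
R3 ← R3 + (1/2)·R1: [0, 2, 1/2, 1/2]
R4 ← R4 + R1: [0, 2, -1, 15]
R5 ← R5 − (1/2)·R1: [0, 1, 15/2, -9/2]
R3 ← R3 + (2/3)·R2: [0, 0, 1/6, 3/2]
R4 ← R4 + (2/3)·R2: [0, 0, -4/3, 16]
R5 ← R5 + (1/3)·R2: [0, 0, 22/3, -4]
R6 ← R6 + (2/3)·R2: [0, 0, -4/3, 2]
R4 ← R4 + (8)·R3: [0, 0, 0, 28]
R5 ← R5 − (44)·R3: [0, 0, 0, -70]
R6 ← R6 + (8)·R3: [0, 0, 0, 14]
R5 ← R5 + (5/2)·R4: [0, 0, 0, 0]
R6 ← R6 − (1/2)·R4: [0, 0, 0, 0]
Echelon form has 4 nonzero rows, so rank(C) = 4.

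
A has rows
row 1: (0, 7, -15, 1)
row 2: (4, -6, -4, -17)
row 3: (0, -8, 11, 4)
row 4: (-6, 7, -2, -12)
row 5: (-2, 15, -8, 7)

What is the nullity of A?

0

Row reduce to echelon form.
Swap R1 ↔ R2
R4 ← R4 + (3/2)·R1: [0, -2, -8, -75/2]
R5 ← R5 + (1/2)·R1: [0, 12, -10, -3/2]
R3 ← R3 + (8/7)·R2: [0, 0, -43/7, 36/7]
R4 ← R4 + (2/7)·R2: [0, 0, -86/7, -521/14]
R5 ← R5 − (12/7)·R2: [0, 0, 110/7, -45/14]
R4 ← R4 − (2)·R3: [0, 0, 0, -95/2]
R5 ← R5 + (110/43)·R3: [0, 0, 0, 855/86]
R5 ← R5 + (9/43)·R4: [0, 0, 0, 0]
4 nonzero rows, so rank(A) = 4.
A has 4 columns; by rank–nullity, nullity = 4 − 4 = 0.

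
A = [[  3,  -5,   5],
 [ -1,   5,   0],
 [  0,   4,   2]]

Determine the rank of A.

Row reduce to echelon form.
R2 ← R2 + (1/3)·R1: [0, 10/3, 5/3]
R3 ← R3 − (6/5)·R2: [0, 0, 0]
Echelon form has 2 nonzero rows, so rank(A) = 2.

2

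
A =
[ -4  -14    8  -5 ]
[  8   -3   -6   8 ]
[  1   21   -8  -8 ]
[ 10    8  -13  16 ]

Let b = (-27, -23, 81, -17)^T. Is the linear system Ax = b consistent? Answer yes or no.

yes

Row reduce the augmented matrix [A | b].
R2 ← R2 + (2)·R1: [0, -31, 10, -2, -77]
R3 ← R3 + (1/4)·R1: [0, 35/2, -6, -37/4, 297/4]
R4 ← R4 + (5/2)·R1: [0, -27, 7, 7/2, -169/2]
R3 ← R3 + (35/62)·R2: [0, 0, -11/31, -1287/124, 3817/124]
R4 ← R4 − (27/31)·R2: [0, 0, -53/31, 325/62, -1081/62]
R4 ← R4 − (53/11)·R3: [0, 0, 0, 221/4, -663/4]
The echelon form has 4 nonzero rows, and every pivot lies in the first 4 columns, so rank(A) = rank([A|b]) = 4.
The system is consistent.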